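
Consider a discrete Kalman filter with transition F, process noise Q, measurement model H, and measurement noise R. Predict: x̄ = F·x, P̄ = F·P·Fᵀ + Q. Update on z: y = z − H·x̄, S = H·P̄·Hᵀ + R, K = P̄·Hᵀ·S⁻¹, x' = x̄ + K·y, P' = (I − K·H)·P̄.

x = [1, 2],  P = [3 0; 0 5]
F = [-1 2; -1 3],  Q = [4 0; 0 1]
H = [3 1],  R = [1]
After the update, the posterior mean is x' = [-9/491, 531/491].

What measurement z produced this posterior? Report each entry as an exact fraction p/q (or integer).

z = [1]

x̄ = F·x = [3, 5]
P̄ = F·P·Fᵀ + Q = [27 33; 33 49]
S = H·P̄·Hᵀ + R = [491]
K = P̄·Hᵀ·S⁻¹ = [114/491; 148/491]
x' − x̄ = [-1482/491, -1924/491] = K·y
y = (KᵀK)⁻¹·Kᵀ·(x' − x̄) = [-13]
z = y + H·x̄ = [-13] + [14] = [1]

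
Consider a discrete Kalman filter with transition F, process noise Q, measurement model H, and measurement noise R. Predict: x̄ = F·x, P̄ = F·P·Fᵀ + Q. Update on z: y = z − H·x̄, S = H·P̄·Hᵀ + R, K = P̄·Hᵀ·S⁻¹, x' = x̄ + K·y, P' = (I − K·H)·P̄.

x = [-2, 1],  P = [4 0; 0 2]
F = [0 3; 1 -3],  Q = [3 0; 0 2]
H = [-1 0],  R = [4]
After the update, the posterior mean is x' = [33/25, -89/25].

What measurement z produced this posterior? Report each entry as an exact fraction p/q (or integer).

z = [-1]

x̄ = F·x = [3, -5]
P̄ = F·P·Fᵀ + Q = [21 -18; -18 24]
S = H·P̄·Hᵀ + R = [25]
K = P̄·Hᵀ·S⁻¹ = [-21/25; 18/25]
x' − x̄ = [-42/25, 36/25] = K·y
y = (KᵀK)⁻¹·Kᵀ·(x' − x̄) = [2]
z = y + H·x̄ = [2] + [-3] = [-1]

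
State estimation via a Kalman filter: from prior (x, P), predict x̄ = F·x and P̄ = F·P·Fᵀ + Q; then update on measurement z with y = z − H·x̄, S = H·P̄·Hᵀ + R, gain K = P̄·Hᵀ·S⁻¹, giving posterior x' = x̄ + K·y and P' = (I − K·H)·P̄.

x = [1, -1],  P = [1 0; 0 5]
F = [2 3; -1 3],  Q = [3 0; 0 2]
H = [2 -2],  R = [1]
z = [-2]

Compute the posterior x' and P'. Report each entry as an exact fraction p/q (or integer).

x' = [-67/19, -148/57]
P' = [880/19 877/19; 877/19 2636/57]

x̄ = F·x = [-1, -4]
P̄ = F·P·Fᵀ + Q = [52 43; 43 48]
y = z − H·x̄ = [-8]
S = H·P̄·Hᵀ + R = [57]
K = P̄·Hᵀ·S⁻¹ = [6/19; -10/57]
x' = x̄ + K·y = [-67/19, -148/57]
P' = (I − K·H)·P̄ = [880/19 877/19; 877/19 2636/57]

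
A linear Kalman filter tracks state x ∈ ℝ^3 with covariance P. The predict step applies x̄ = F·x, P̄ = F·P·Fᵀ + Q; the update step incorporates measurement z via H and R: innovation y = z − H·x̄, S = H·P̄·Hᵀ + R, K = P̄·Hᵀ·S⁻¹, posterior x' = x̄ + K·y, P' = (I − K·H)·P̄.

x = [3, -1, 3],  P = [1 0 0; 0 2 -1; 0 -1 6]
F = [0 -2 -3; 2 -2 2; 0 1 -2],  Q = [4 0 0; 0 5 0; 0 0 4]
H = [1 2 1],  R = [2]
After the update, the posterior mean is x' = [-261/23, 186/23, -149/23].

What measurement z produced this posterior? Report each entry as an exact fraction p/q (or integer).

x̄ = F·x = [-7, 14, -7]
P̄ = F·P·Fᵀ + Q = [54 -30 31; -30 49 -34; 31 -34 34]
S = H·P̄·Hᵀ + R = [92]
K = P̄·Hᵀ·S⁻¹ = [25/92; 17/46; -3/92]
x' − x̄ = [-100/23, -136/23, 12/23] = K·y
y = (KᵀK)⁻¹·Kᵀ·(x' − x̄) = [-16]
z = y + H·x̄ = [-16] + [14] = [-2]

z = [-2]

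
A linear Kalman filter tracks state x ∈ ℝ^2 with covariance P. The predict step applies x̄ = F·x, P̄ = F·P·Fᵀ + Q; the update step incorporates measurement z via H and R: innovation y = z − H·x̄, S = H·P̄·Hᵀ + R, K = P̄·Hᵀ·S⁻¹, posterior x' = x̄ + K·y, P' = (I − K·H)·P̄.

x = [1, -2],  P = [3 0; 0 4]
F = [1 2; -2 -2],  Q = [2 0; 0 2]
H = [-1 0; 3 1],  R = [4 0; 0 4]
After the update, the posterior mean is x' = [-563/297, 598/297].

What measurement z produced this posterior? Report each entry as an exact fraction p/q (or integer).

z = [3, -3]

x̄ = F·x = [-3, 2]
P̄ = F·P·Fᵀ + Q = [21 -22; -22 30]
S = H·P̄·Hᵀ + R = [25 -41; -41 91]
K = P̄·Hᵀ·S⁻¹ = [-115/297 82/297; 263/297 1/297]
x' − x̄ = [328/297, 4/297] = K·y
y = (KᵀK)⁻¹·Kᵀ·(x' − x̄) = [0, 4]
z = y + H·x̄ = [0, 4] + [3, -7] = [3, -3]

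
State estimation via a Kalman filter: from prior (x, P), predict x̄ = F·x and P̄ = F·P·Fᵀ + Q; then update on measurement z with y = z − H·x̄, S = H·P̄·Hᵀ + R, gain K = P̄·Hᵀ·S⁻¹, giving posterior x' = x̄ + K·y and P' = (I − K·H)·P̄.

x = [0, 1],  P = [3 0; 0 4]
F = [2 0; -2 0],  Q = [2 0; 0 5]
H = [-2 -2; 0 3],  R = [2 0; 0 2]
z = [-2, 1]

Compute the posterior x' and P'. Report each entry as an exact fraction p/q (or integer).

x̄ = F·x = [0, 0]
P̄ = F·P·Fᵀ + Q = [14 -12; -12 17]
y = z − H·x̄ = [-2, 1]
S = H·P̄·Hᵀ + R = [30 -30; -30 155]
K = P̄·Hᵀ·S⁻¹ = [-34/75 -8/25; -2/375 41/125]
x' = x̄ + K·y = [44/75, 127/375]
P' = (I − K·H)·P̄ = [2/3 -16/75; -16/75 82/375]

x' = [44/75, 127/375]
P' = [2/3 -16/75; -16/75 82/375]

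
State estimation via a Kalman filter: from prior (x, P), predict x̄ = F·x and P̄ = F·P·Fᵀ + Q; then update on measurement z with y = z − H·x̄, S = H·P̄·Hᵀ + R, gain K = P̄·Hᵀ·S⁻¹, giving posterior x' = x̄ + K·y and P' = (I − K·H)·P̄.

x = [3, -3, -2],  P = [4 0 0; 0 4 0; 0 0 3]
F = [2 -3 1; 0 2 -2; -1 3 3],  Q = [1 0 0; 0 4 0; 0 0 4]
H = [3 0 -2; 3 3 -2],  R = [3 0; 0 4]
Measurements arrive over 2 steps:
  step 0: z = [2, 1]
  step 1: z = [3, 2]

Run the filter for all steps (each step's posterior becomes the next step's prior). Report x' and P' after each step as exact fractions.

step 0: x' = [32623/65441, -17185/65441, -35629/130882], P' = [344316/65441 -31278/65441 487281/65441; -31278/65441 49537/65441 -29961/130882; 487281/65441 -29961/130882 2942853/261764]
step 1: x' = [30648204408/29509888199, -9476373616/29509888199, 1242677211/29509888199], P' = [163527228440/29509888199 -24397050516/29509888199 226142545764/29509888199; -24397050516/29509888199 22616456472/29509888199 -22027643478/29509888199; 226142545764/29509888199 -22027643478/29509888199 332427554475/29509888199]

step 0: x̄ = F·x = [13, -2, -18]
step 0: P̄ = F·P·Fᵀ + Q = [56 -30 -35; -30 32 6; -35 6 71]
step 0: y = z − H·x̄ = [-73, -68]
step 0: S = H·P̄·Hᵀ + R = [1211 902; 902 888]
step 0: K = P̄·Hᵀ·S⁻¹ = [19462/65441 -8862/65441; -21291/65441 42369/130882; -6389/130882 -54525/261764]
step 0: x' = x̄ + K·y = [32623/65441, -17185/65441, -35629/130882]
step 0: P' = (I − K·H)·P̄ = [344316/65441 -31278/65441 487281/65441; -31278/65441 49537/65441 -29961/130882; 487281/65441 -29961/130882 2942853/261764]
step 1: x̄ = F·x = [197973/130882, 1259/65441, -275243/130882]
step 1: P̄ = F·P·Fᵀ + Q = [20154377/261764 -7925457/130882 13269843/261764; -7925457/130882 3522609/65441 -6159879/130882; 13269843/261764 -6159879/130882 18670661/261764]
step 1: y = z − H·x̄ = [-751759/130882, -890195/130882]
step 1: S = H·P̄·Hᵀ + R = [97619213/261764 28094243/261764; 28094243/261764 87215545/261764]
step 1: K = P̄·Hᵀ·S⁻¹ = [12765531264/29509888199 -8723639439/29509888199; -9711954864/29509888199 9678376206/29509888199; 4524176114/29509888199 -13127600523/29509888199]
step 1: x' = x̄ + K·y = [30648204408/29509888199, -9476373616/29509888199, 1242677211/29509888199]
step 1: P' = (I − K·H)·P̄ = [163527228440/29509888199 -24397050516/29509888199 226142545764/29509888199; -24397050516/29509888199 22616456472/29509888199 -22027643478/29509888199; 226142545764/29509888199 -22027643478/29509888199 332427554475/29509888199]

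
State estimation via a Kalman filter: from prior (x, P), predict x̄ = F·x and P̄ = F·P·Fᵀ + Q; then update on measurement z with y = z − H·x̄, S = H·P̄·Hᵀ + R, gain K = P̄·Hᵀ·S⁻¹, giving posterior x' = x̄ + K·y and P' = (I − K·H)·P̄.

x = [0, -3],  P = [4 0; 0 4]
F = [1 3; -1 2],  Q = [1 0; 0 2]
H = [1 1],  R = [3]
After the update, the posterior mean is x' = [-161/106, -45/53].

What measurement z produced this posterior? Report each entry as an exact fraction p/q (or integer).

x̄ = F·x = [-9, -6]
P̄ = F·P·Fᵀ + Q = [41 20; 20 22]
S = H·P̄·Hᵀ + R = [106]
K = P̄·Hᵀ·S⁻¹ = [61/106; 21/53]
x' − x̄ = [793/106, 273/53] = K·y
y = (KᵀK)⁻¹·Kᵀ·(x' − x̄) = [13]
z = y + H·x̄ = [13] + [-15] = [-2]

z = [-2]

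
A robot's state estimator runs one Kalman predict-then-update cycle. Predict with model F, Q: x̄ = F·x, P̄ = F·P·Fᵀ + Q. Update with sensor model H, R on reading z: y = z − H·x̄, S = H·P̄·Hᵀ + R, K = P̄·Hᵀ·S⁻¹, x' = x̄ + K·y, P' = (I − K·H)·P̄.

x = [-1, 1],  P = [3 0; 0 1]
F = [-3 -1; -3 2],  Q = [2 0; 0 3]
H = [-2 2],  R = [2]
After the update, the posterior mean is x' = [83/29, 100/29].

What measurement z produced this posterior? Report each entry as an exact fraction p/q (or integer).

z = [1]

x̄ = F·x = [2, 5]
P̄ = F·P·Fᵀ + Q = [30 25; 25 34]
S = H·P̄·Hᵀ + R = [58]
K = P̄·Hᵀ·S⁻¹ = [-5/29; 9/29]
x' − x̄ = [25/29, -45/29] = K·y
y = (KᵀK)⁻¹·Kᵀ·(x' − x̄) = [-5]
z = y + H·x̄ = [-5] + [6] = [1]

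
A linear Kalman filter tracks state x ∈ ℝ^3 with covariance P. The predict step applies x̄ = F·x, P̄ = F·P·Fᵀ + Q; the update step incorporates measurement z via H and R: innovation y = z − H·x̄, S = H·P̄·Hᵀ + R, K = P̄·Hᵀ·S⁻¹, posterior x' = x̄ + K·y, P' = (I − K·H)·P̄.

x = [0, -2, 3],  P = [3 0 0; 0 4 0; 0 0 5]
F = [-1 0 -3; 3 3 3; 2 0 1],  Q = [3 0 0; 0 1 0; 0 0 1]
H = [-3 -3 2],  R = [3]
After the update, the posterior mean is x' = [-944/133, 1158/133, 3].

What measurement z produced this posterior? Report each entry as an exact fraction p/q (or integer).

x̄ = F·x = [-9, 3, 3]
P̄ = F·P·Fᵀ + Q = [51 -54 -21; -54 109 33; -21 33 18]
S = H·P̄·Hᵀ + R = [399]
K = P̄·Hᵀ·S⁻¹ = [-11/133; -33/133; 0]
x' − x̄ = [253/133, 759/133, 0] = K·y
y = (KᵀK)⁻¹·Kᵀ·(x' − x̄) = [-23]
z = y + H·x̄ = [-23] + [24] = [1]

z = [1]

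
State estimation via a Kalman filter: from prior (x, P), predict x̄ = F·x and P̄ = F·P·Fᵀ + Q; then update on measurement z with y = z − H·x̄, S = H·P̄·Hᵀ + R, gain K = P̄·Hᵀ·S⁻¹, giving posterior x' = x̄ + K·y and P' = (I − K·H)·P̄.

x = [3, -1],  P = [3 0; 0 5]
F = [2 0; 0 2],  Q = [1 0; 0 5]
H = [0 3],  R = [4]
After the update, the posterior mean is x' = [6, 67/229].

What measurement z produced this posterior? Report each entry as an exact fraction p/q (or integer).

z = [1]

x̄ = F·x = [6, -2]
P̄ = F·P·Fᵀ + Q = [13 0; 0 25]
S = H·P̄·Hᵀ + R = [229]
K = P̄·Hᵀ·S⁻¹ = [0; 75/229]
x' − x̄ = [0, 525/229] = K·y
y = (KᵀK)⁻¹·Kᵀ·(x' − x̄) = [7]
z = y + H·x̄ = [7] + [-6] = [1]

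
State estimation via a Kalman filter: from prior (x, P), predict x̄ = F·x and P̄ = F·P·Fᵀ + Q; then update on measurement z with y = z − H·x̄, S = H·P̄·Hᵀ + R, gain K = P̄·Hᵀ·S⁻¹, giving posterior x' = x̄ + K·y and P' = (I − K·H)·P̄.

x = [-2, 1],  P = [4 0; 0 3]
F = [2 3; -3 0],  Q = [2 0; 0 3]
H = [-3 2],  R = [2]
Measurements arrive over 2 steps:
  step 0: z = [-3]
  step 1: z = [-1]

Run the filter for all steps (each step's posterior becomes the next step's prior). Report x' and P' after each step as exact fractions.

step 0: x̄ = F·x = [-1, 6]
step 0: P̄ = F·P·Fᵀ + Q = [45 -24; -24 39]
step 0: y = z − H·x̄ = [-18]
step 0: S = H·P̄·Hᵀ + R = [851]
step 0: K = P̄·Hᵀ·S⁻¹ = [-183/851; 150/851]
step 0: x' = x̄ + K·y = [2443/851, 2406/851]
step 0: P' = (I − K·H)·P̄ = [4806/851 7026/851; 7026/851 10689/851]
step 1: x̄ = F·x = [12104/851, -7329/851]
step 1: P̄ = F·P·Fᵀ + Q = [201439/851 -92070/851; -92070/851 45807/851]
step 1: y = z − H·x̄ = [50119/851]
step 1: S = H·P̄·Hᵀ + R = [3102721/851]
step 1: K = P̄·Hᵀ·S⁻¹ = [-788457/3102721; 367824/3102721]
step 1: x' = x̄ + K·y = [-2304749/3102721, -5058603/3102721]
step 1: P' = (I − K·H)·P̄ = [3930170/3102721 5106798/3102721; 5106798/3102721 8028021/3102721]

step 0: x' = [2443/851, 2406/851], P' = [4806/851 7026/851; 7026/851 10689/851]
step 1: x' = [-2304749/3102721, -5058603/3102721], P' = [3930170/3102721 5106798/3102721; 5106798/3102721 8028021/3102721]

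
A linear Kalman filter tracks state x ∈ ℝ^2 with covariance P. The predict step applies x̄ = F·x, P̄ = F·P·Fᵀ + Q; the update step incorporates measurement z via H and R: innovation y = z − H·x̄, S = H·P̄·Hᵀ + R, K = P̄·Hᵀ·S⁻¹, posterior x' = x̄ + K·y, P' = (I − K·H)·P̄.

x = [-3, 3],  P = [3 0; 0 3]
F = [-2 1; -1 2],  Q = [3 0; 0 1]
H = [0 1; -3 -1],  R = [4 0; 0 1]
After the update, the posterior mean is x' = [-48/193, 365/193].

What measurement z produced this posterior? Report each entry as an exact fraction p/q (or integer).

x̄ = F·x = [9, 9]
P̄ = F·P·Fᵀ + Q = [18 12; 12 16]
S = H·P̄·Hᵀ + R = [20 -52; -52 251]
K = P̄·Hᵀ·S⁻¹ = [-35/193 -58/193; 328/579 -52/579]
x' − x̄ = [-1785/193, -1372/193] = K·y
y = (KᵀK)⁻¹·Kᵀ·(x' − x̄) = [-7, 35]
z = y + H·x̄ = [-7, 35] + [9, -36] = [2, -1]

z = [2, -1]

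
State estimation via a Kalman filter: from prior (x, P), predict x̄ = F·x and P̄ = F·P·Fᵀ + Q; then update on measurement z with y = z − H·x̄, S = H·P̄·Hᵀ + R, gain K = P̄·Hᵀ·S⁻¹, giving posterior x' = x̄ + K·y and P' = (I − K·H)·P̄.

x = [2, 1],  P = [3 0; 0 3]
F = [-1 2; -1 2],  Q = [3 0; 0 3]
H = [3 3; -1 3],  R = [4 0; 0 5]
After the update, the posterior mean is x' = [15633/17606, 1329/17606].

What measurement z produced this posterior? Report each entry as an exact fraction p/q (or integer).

x̄ = F·x = [0, 0]
P̄ = F·P·Fᵀ + Q = [18 15; 15 18]
S = H·P̄·Hᵀ + R = [598 198; 198 95]
K = P̄·Hᵀ·S⁻¹ = [4059/17606 -1728/8803; 1683/17606 1860/8803]
x' − x̄ = [15633/17606, 1329/17606] = K·y
y = (KᵀK)⁻¹·Kᵀ·(x' − x̄) = [3, -1]
z = y + H·x̄ = [3, -1] + [0, 0] = [3, -1]

z = [3, -1]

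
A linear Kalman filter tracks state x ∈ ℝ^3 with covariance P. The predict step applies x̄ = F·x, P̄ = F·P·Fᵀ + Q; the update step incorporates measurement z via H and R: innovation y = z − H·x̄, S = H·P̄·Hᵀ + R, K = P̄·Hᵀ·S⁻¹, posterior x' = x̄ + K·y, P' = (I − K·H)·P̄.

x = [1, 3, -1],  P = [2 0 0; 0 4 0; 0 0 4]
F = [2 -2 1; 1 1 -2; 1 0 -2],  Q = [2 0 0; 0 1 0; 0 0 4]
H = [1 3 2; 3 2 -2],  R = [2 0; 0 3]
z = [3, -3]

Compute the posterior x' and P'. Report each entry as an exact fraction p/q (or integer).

x' = [-280955/94979, 224806/94979, -3007/5587]
P' = [407210/94979 -305826/94979 15024/5587; -305826/94979 247484/94979 -11744/5587; 15024/5587 -11744/5587 11230/5587]

x̄ = F·x = [-5, 6, 3]
P̄ = F·P·Fᵀ + Q = [30 -12 -4; -12 23 18; -4 18 22]
y = z − H·x̄ = [-16, 6]
S = H·P̄·Hᵀ + R = [455 -44; -44 213]
K = P̄·Hᵀ·S⁻¹ = [274/94979 33054/94979; 18665/94979 -7738/94979; 1126/5587 -292/5587]
x' = x̄ + K·y = [-280955/94979, 224806/94979, -3007/5587]
P' = (I − K·H)·P̄ = [407210/94979 -305826/94979 15024/5587; -305826/94979 247484/94979 -11744/5587; 15024/5587 -11744/5587 11230/5587]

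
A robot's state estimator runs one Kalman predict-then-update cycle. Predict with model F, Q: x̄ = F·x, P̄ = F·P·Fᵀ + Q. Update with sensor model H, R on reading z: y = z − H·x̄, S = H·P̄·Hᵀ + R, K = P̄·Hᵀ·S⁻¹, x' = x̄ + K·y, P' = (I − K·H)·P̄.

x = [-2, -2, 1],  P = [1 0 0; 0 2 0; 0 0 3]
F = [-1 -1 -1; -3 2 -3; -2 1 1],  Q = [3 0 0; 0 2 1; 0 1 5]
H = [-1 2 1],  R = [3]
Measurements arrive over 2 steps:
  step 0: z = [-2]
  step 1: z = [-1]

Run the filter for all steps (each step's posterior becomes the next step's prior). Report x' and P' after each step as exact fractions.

step 0: x̄ = F·x = [3, -1, 3]
step 0: P̄ = F·P·Fᵀ + Q = [9 8 -3; 8 46 2; -3 2 14]
step 0: y = z − H·x̄ = [0]
step 0: S = H·P̄·Hᵀ + R = [192]
step 0: K = P̄·Hᵀ·S⁻¹ = [1/48; 43/96; 7/64]
step 0: x' = x̄ + K·y = [3, -1, 3]
step 0: P' = (I − K·H)·P̄ = [107/12 149/24 -55/16; 149/24 359/48 -237/32; -55/16 -237/32 749/64]
step 1: x̄ = F·x = [-5, -20, -4]
step 1: P̄ = F·P·Fᵀ + Q = [1397/64 1605/64 1039/64; 1605/64 32639/192 -769/64; 1039/64 -769/64 2173/64]
step 1: y = z − H·x̄ = [38]
step 1: S = H·P̄·Hᵀ + R = [6695/12]
step 1: K = P̄·Hᵀ·S⁻¹ = [2139/26780; 14539/26780; -303/26780]
step 1: x' = x̄ + K·y = [-26309/13390, 8441/13390, -59317/13390]
step 1: P' = (I − K·H)·P̄ = [244619/13390 11849/13390 448259/26780; 11849/13390 74329/13390 -230001/26780; 448259/26780 -230001/26780 226838/6695]

step 0: x' = [3, -1, 3], P' = [107/12 149/24 -55/16; 149/24 359/48 -237/32; -55/16 -237/32 749/64]
step 1: x' = [-26309/13390, 8441/13390, -59317/13390], P' = [244619/13390 11849/13390 448259/26780; 11849/13390 74329/13390 -230001/26780; 448259/26780 -230001/26780 226838/6695]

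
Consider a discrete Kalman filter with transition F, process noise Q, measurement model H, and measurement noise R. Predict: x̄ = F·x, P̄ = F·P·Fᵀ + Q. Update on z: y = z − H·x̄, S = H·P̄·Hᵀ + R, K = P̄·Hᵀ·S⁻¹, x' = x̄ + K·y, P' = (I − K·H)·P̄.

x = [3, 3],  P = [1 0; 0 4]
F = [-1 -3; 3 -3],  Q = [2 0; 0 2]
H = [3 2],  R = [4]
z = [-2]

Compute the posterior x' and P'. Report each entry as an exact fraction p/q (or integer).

x̄ = F·x = [-12, 0]
P̄ = F·P·Fᵀ + Q = [39 33; 33 47]
y = z − H·x̄ = [34]
S = H·P̄·Hᵀ + R = [939]
K = P̄·Hᵀ·S⁻¹ = [61/313; 193/939]
x' = x̄ + K·y = [-1682/313, 6562/939]
P' = (I − K·H)·P̄ = [1044/313 -1444/313; -1444/313 6884/939]

x' = [-1682/313, 6562/939]
P' = [1044/313 -1444/313; -1444/313 6884/939]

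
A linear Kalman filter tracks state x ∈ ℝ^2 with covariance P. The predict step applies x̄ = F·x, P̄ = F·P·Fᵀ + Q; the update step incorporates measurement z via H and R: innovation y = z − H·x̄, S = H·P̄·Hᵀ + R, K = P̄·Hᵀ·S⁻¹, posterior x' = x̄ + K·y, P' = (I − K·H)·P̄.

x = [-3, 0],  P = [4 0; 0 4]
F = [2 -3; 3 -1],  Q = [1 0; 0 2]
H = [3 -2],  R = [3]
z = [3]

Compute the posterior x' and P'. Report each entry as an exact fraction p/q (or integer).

x̄ = F·x = [-6, -9]
P̄ = F·P·Fᵀ + Q = [53 36; 36 42]
y = z − H·x̄ = [3]
S = H·P̄·Hᵀ + R = [216]
K = P̄·Hᵀ·S⁻¹ = [29/72; 1/9]
x' = x̄ + K·y = [-115/24, -26/3]
P' = (I − K·H)·P̄ = [431/24 79/3; 79/3 118/3]

x' = [-115/24, -26/3]
P' = [431/24 79/3; 79/3 118/3]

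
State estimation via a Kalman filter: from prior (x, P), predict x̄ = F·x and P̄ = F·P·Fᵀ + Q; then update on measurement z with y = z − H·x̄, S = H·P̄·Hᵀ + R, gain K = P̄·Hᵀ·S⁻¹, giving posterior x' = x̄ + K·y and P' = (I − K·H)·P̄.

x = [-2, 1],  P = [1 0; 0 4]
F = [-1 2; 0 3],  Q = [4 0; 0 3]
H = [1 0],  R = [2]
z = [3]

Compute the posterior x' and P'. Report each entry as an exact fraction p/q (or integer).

x' = [71/23, 45/23]
P' = [42/23 48/23; 48/23 321/23]

x̄ = F·x = [4, 3]
P̄ = F·P·Fᵀ + Q = [21 24; 24 39]
y = z − H·x̄ = [-1]
S = H·P̄·Hᵀ + R = [23]
K = P̄·Hᵀ·S⁻¹ = [21/23; 24/23]
x' = x̄ + K·y = [71/23, 45/23]
P' = (I − K·H)·P̄ = [42/23 48/23; 48/23 321/23]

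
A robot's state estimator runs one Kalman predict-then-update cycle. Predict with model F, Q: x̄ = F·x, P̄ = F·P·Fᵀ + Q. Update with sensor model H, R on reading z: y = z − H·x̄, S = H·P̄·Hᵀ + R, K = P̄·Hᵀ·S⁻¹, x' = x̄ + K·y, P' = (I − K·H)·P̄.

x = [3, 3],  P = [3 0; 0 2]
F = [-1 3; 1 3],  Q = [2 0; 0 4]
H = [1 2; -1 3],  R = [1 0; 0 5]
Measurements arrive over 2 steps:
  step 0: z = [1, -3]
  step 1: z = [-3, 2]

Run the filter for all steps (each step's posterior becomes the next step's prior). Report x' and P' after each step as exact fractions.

step 0: x' = [13807/9828, -1969/9828], P' = [10265/9828 -2375/9828; -2375/9828 2225/9828]
step 1: x' = [-14120483/5486382, -488744/2743191], P' = [2631259/2743191 -603562/2743191; -603562/2743191 596986/2743191]

step 0: x̄ = F·x = [6, 12]
step 0: P̄ = F·P·Fᵀ + Q = [23 15; 15 25]
step 0: y = z − H·x̄ = [-29, -33]
step 0: S = H·P̄·Hᵀ + R = [184 142; 142 163]
step 0: K = P̄·Hᵀ·S⁻¹ = [5515/9828 -1739/4914; 2075/9828 905/4914]
step 0: x' = x̄ + K·y = [13807/9828, -1969/9828]
step 0: P' = (I − K·H)·P̄ = [10265/9828 -2375/9828; -2375/9828 2225/9828]
step 1: x̄ = F·x = [-9857/4914, 1975/2457]
step 1: P̄ = F·P·Fᵀ + Q = [16049/2457 2440/2457; 2440/2457 13838/2457]
step 1: y = z − H·x̄ = [-12785/4914, -1697/702]
step 1: S = H·P̄·Hᵀ + R = [83618/2457 9917/351; 9917/351 19748/351]
step 1: K = P̄·Hᵀ·S⁻¹ = [1424135/2743191 -888389/2743191; 590410/2743191 478904/2743191]
step 1: x' = x̄ + K·y = [-14120483/5486382, -488744/2743191]
step 1: P' = (I − K·H)·P̄ = [2631259/2743191 -603562/2743191; -603562/2743191 596986/2743191]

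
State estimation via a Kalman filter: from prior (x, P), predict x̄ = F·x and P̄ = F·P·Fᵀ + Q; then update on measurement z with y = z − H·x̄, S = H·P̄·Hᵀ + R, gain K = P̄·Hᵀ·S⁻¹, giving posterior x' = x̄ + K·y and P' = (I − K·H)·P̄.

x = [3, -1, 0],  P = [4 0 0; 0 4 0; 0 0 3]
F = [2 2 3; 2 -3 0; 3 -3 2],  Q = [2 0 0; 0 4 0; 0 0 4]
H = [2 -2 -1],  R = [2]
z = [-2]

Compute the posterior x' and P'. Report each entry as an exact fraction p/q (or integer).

x' = [556/79, 335/79, 604/79]
P' = [3379/79 1624/79 3486/79; 1624/79 4448/395 7532/395; 3486/79 7532/395 19968/395]

x̄ = F·x = [4, 9, 12]
P̄ = F·P·Fᵀ + Q = [61 -8 18; -8 56 60; 18 60 88]
y = z − H·x̄ = [20]
S = H·P̄·Hᵀ + R = [790]
K = P̄·Hᵀ·S⁻¹ = [12/79; -94/395; -86/395]
x' = x̄ + K·y = [556/79, 335/79, 604/79]
P' = (I − K·H)·P̄ = [3379/79 1624/79 3486/79; 1624/79 4448/395 7532/395; 3486/79 7532/395 19968/395]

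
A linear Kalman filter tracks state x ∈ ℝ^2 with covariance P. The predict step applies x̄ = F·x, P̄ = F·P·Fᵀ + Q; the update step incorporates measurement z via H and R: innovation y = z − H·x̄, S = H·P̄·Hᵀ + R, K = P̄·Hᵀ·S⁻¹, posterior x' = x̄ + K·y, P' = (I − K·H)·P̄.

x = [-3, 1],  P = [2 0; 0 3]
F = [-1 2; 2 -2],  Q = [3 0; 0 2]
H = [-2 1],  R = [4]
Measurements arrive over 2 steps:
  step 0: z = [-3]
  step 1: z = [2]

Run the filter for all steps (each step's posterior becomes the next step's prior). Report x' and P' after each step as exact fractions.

step 0: x̄ = F·x = [5, -8]
step 0: P̄ = F·P·Fᵀ + Q = [17 -16; -16 22]
step 0: y = z − H·x̄ = [15]
step 0: S = H·P̄·Hᵀ + R = [158]
step 0: K = P̄·Hᵀ·S⁻¹ = [-25/79; 27/79]
step 0: x' = x̄ + K·y = [20/79, -227/79]
step 0: P' = (I − K·H)·P̄ = [93/79 86/79; 86/79 280/79]
step 1: x̄ = F·x = [-6, 494/79]
step 1: P̄ = F·P·Fᵀ + Q = [14 -10; -10 962/79]
step 1: y = z − H·x̄ = [-1284/79]
step 1: S = H·P̄·Hᵀ + R = [8862/79]
step 1: K = P̄·Hᵀ·S⁻¹ = [-1501/4431; 1271/4431]
step 1: x' = x̄ + K·y = [-730/1477, 2350/1477]
step 1: P' = (I − K·H)·P̄ = [4996/4431 3988/4431; 3988/4431 13060/4431]

step 0: x' = [20/79, -227/79], P' = [93/79 86/79; 86/79 280/79]
step 1: x' = [-730/1477, 2350/1477], P' = [4996/4431 3988/4431; 3988/4431 13060/4431]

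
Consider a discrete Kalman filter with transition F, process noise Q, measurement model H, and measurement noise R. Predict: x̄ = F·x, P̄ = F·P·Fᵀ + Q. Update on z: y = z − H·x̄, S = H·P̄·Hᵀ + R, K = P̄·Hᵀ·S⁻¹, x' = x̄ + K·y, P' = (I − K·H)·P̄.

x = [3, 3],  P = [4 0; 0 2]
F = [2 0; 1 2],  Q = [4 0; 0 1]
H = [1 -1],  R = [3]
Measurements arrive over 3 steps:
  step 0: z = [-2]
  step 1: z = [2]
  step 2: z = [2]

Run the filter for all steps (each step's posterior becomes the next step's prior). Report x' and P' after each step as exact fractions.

step 0: x̄ = F·x = [6, 9]
step 0: P̄ = F·P·Fᵀ + Q = [20 8; 8 13]
step 0: y = z − H·x̄ = [1]
step 0: S = H·P̄·Hᵀ + R = [20]
step 0: K = P̄·Hᵀ·S⁻¹ = [3/5; -1/4]
step 0: x' = x̄ + K·y = [33/5, 35/4]
step 0: P' = (I − K·H)·P̄ = [64/5 11; 11 47/4]
step 1: x̄ = F·x = [66/5, 241/10]
step 1: P̄ = F·P·Fᵀ + Q = [276/5 348/5; 348/5 524/5]
step 1: y = z − H·x̄ = [129/10]
step 1: S = H·P̄·Hᵀ + R = [119/5]
step 1: K = P̄·Hᵀ·S⁻¹ = [-72/119; -176/119]
step 1: x' = x̄ + K·y = [642/119, 1195/238]
step 1: P' = (I − K·H)·P̄ = [5532/119 5748/119; 5748/119 6276/119]
step 2: x̄ = F·x = [1284/119, 1837/119]
step 2: P̄ = F·P·Fᵀ + Q = [22604/119 34056/119; 34056/119 53747/119]
step 2: y = z − H·x̄ = [113/17]
step 2: S = H·P̄·Hᵀ + R = [1228/17]
step 2: K = P̄·Hᵀ·S⁻¹ = [-409/307; -2813/1228]
step 2: x' = x̄ + K·y = [4157/2149, 1809/8596]
step 2: P' = (I − K·H)·P̄ = [132680/2149 141269/2149; 141269/2149 624149/8596]

step 0: x' = [33/5, 35/4], P' = [64/5 11; 11 47/4]
step 1: x' = [642/119, 1195/238], P' = [5532/119 5748/119; 5748/119 6276/119]
step 2: x' = [4157/2149, 1809/8596], P' = [132680/2149 141269/2149; 141269/2149 624149/8596]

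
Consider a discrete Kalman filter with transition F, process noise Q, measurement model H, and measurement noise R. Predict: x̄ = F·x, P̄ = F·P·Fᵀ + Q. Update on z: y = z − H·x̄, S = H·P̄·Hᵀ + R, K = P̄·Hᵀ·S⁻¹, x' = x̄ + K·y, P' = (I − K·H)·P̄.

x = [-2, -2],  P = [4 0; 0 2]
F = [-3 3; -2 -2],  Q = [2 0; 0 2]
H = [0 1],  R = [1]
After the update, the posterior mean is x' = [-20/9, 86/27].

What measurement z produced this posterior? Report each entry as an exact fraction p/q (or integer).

x̄ = F·x = [0, 8]
P̄ = F·P·Fᵀ + Q = [56 12; 12 26]
S = H·P̄·Hᵀ + R = [27]
K = P̄·Hᵀ·S⁻¹ = [4/9; 26/27]
x' − x̄ = [-20/9, -130/27] = K·y
y = (KᵀK)⁻¹·Kᵀ·(x' − x̄) = [-5]
z = y + H·x̄ = [-5] + [8] = [3]

z = [3]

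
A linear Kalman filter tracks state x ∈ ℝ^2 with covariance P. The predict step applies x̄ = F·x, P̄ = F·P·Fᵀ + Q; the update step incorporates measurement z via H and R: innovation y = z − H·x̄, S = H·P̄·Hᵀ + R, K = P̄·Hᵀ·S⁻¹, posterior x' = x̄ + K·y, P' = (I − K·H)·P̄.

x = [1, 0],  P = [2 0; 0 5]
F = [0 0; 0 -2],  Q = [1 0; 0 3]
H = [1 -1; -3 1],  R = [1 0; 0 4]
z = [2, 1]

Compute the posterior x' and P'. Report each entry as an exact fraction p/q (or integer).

x̄ = F·x = [0, 0]
P̄ = F·P·Fᵀ + Q = [1 0; 0 23]
y = z − H·x̄ = [2, 1]
S = H·P̄·Hᵀ + R = [25 -26; -26 36]
K = P̄·Hᵀ·S⁻¹ = [-3/16 -7/32; -115/112 -23/224]
x' = x̄ + K·y = [-19/32, -69/32]
P' = (I − K·H)·P̄ = [17/32 23/32; 23/32 391/224]

x' = [-19/32, -69/32]
P' = [17/32 23/32; 23/32 391/224]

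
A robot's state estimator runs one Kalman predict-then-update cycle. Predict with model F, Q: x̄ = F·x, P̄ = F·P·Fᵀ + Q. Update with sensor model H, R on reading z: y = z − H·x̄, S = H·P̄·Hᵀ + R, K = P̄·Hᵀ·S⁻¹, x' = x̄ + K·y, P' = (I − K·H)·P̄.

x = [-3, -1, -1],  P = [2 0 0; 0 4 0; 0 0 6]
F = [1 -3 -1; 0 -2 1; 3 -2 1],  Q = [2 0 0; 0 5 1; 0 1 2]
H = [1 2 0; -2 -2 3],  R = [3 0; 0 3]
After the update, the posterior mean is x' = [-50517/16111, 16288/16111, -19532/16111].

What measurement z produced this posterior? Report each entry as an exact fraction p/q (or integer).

x̄ = F·x = [1, 1, -8]
P̄ = F·P·Fᵀ + Q = [46 18 24; 18 27 23; 24 23 42]
S = H·P̄·Hᵀ + R = [229 -98; -98 253]
K = P̄·Hᵀ·S⁻¹ = [5086/16111 -1596/16111; 5386/16111 749/16111; 20846/48333 14188/48333]
x' − x̄ = [-66628/16111, 177/16111, 109356/16111] = K·y
y = (KᵀK)⁻¹·Kᵀ·(x' − x̄) = [-4, 29]
z = y + H·x̄ = [-4, 29] + [3, -28] = [-1, 1]

z = [-1, 1]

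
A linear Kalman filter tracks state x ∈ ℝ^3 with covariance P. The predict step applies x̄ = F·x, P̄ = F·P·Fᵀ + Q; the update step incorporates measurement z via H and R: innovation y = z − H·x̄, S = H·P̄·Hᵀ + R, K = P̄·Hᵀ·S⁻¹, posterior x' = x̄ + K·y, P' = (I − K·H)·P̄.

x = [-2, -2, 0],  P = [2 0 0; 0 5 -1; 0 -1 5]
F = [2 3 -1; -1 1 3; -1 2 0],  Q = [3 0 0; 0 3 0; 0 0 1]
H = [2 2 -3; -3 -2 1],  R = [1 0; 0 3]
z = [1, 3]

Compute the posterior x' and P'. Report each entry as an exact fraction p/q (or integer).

x' = [-191235/45671, 218120/45671, 3553/45671]
P' = [479493/45671 -790028/45671 -201775/45671; -790028/45671 1375479/45671 384738/45671; -201775/45671 384738/45671 126786/45671]

x̄ = F·x = [-10, 0, -2]
P̄ = F·P·Fᵀ + Q = [67 -12 28; -12 49 6; 28 6 23]
y = z − H·x̄ = [15, -25]
S = H·P̄·Hᵀ + R = [168 -191; -191 489]
K = P̄·Hᵀ·S⁻¹ = [-15745/45671 -20066/45671; 16688/45671 1288/45671; -14432/45671 -12455/45671]
x' = x̄ + K·y = [-191235/45671, 218120/45671, 3553/45671]
P' = (I − K·H)·P̄ = [479493/45671 -790028/45671 -201775/45671; -790028/45671 1375479/45671 384738/45671; -201775/45671 384738/45671 126786/45671]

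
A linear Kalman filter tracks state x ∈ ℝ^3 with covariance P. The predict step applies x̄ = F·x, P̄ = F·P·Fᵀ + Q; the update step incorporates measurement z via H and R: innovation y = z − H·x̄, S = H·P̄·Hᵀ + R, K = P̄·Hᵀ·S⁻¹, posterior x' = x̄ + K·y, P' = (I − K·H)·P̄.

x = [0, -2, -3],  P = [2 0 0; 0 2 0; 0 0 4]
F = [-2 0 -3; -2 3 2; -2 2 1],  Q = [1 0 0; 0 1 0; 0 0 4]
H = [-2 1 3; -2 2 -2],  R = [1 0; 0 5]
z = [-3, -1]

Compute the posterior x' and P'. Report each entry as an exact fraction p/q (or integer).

x̄ = F·x = [9, -12, -7]
P̄ = F·P·Fᵀ + Q = [45 -16 -4; -16 43 28; -4 28 24]
y = z − H·x̄ = [48, 27]
S = H·P̄·Hᵀ + R = [720 338; 338 325]
K = P̄·Hᵀ·S⁻¹ = [1/658 -1507/4277; 2363/9212 -4551/59878; 571/2303 -6246/29939]
x' = x̄ + K·y = [-1884/4277, -104157/59878, -21911/29939]
P' = (I − K·H)·P̄ = [3062/611 47937/8554 6302/4277; 47937/8554 829511/119756 45287/29939; 6302/4277 45287/29939 16788/29939]

x' = [-1884/4277, -104157/59878, -21911/29939]
P' = [3062/611 47937/8554 6302/4277; 47937/8554 829511/119756 45287/29939; 6302/4277 45287/29939 16788/29939]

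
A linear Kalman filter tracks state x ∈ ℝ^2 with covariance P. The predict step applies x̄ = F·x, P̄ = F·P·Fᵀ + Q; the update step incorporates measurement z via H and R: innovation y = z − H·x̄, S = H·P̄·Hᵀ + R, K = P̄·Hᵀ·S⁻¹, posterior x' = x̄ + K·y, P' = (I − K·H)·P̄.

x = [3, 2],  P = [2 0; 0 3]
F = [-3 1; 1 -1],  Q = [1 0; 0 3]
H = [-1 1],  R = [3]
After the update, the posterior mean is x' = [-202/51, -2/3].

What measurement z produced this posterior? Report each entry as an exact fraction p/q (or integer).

x̄ = F·x = [-7, 1]
P̄ = F·P·Fᵀ + Q = [22 -9; -9 8]
S = H·P̄·Hᵀ + R = [51]
K = P̄·Hᵀ·S⁻¹ = [-31/51; 1/3]
x' − x̄ = [155/51, -5/3] = K·y
y = (KᵀK)⁻¹·Kᵀ·(x' − x̄) = [-5]
z = y + H·x̄ = [-5] + [8] = [3]

z = [3]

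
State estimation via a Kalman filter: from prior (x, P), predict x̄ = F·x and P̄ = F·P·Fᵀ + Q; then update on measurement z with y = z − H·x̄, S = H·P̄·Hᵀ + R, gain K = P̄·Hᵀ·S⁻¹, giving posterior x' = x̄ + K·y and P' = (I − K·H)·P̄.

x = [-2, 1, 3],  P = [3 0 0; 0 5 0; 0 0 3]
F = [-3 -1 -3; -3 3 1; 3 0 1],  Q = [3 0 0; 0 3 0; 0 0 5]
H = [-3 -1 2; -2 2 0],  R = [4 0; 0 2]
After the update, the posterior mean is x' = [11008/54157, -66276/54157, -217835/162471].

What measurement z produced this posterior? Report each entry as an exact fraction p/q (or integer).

z = [-2, -3]

x̄ = F·x = [-4, 12, -3]
P̄ = F·P·Fᵀ + Q = [62 3 -36; 3 78 -24; -36 -24 35]
S = H·P̄·Hᵀ + R = [1326 252; 252 538]
K = P̄·Hᵀ·S⁻¹ = [-18447/108314 -7558/54157; -18405/108314 19410/54157; 25657/162471 -1590/54157]
x' − x̄ = [227636/54157, -716160/54157, 269578/162471] = K·y
y = (KᵀK)⁻¹·Kᵀ·(x' − x̄) = [4, -35]
z = y + H·x̄ = [4, -35] + [-6, 32] = [-2, -3]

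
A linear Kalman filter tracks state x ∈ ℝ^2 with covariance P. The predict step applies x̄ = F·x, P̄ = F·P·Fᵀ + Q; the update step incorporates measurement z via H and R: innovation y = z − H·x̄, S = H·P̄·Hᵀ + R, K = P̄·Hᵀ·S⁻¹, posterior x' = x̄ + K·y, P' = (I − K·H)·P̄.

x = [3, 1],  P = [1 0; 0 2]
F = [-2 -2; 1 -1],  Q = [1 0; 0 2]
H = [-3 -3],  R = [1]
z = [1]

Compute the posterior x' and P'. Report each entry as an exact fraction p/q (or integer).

x' = [-827/199, 755/199]
P' = [562/199 -547/199; -547/199 554/199]

x̄ = F·x = [-8, 2]
P̄ = F·P·Fᵀ + Q = [13 2; 2 5]
y = z − H·x̄ = [-17]
S = H·P̄·Hᵀ + R = [199]
K = P̄·Hᵀ·S⁻¹ = [-45/199; -21/199]
x' = x̄ + K·y = [-827/199, 755/199]
P' = (I − K·H)·P̄ = [562/199 -547/199; -547/199 554/199]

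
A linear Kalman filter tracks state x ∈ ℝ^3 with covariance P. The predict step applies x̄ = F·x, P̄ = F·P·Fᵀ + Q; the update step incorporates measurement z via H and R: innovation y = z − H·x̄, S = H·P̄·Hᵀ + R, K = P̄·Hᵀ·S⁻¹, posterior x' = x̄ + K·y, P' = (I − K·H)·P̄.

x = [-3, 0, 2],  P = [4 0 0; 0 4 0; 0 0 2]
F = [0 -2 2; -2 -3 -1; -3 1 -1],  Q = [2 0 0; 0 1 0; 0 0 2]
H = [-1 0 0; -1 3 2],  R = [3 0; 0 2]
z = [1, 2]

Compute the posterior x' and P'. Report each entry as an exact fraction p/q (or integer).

x' = [-2326/4591, -15074/4591, 26145/4591]
P' = [12342/4591 8502/4591 -6576/4591; 8502/4591 145784/22955 -192604/22955; -6576/4591 -192604/22955 276704/22955]

x̄ = F·x = [4, 4, 7]
P̄ = F·P·Fᵀ + Q = [26 20 -12; 20 55 14; -12 14 44]
y = z − H·x̄ = [5, -20]
S = H·P̄·Hᵀ + R = [29 -10; -10 795]
K = P̄·Hᵀ·S⁻¹ = [-4114/4591 6/4591; -2834/4591 4817/22955; 2192/4591 4238/22955]
x' = x̄ + K·y = [-2326/4591, -15074/4591, 26145/4591]
P' = (I − K·H)·P̄ = [12342/4591 8502/4591 -6576/4591; 8502/4591 145784/22955 -192604/22955; -6576/4591 -192604/22955 276704/22955]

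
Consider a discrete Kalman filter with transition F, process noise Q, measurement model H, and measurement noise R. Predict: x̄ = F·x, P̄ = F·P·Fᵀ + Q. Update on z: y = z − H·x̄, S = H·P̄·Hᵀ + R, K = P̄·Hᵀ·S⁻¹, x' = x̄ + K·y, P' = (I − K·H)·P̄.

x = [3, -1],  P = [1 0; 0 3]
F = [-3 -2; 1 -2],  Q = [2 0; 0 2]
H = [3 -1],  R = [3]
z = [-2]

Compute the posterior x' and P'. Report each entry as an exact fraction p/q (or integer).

x' = [27/19, 127/19]
P' = [37/19 91/19; 91/19 269/19]

x̄ = F·x = [-7, 5]
P̄ = F·P·Fᵀ + Q = [23 9; 9 15]
y = z − H·x̄ = [24]
S = H·P̄·Hᵀ + R = [171]
K = P̄·Hᵀ·S⁻¹ = [20/57; 4/57]
x' = x̄ + K·y = [27/19, 127/19]
P' = (I − K·H)·P̄ = [37/19 91/19; 91/19 269/19]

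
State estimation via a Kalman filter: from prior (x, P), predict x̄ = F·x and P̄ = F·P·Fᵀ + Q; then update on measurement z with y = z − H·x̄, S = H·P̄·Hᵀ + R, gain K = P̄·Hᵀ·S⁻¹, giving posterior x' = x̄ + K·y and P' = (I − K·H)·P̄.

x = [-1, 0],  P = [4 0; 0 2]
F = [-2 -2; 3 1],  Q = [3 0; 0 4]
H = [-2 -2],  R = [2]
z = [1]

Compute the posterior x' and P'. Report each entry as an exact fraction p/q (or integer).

x̄ = F·x = [2, -3]
P̄ = F·P·Fᵀ + Q = [27 -28; -28 42]
y = z − H·x̄ = [-1]
S = H·P̄·Hᵀ + R = [54]
K = P̄·Hᵀ·S⁻¹ = [1/27; -14/27]
x' = x̄ + K·y = [53/27, -67/27]
P' = (I − K·H)·P̄ = [727/27 -728/27; -728/27 742/27]

x' = [53/27, -67/27]
P' = [727/27 -728/27; -728/27 742/27]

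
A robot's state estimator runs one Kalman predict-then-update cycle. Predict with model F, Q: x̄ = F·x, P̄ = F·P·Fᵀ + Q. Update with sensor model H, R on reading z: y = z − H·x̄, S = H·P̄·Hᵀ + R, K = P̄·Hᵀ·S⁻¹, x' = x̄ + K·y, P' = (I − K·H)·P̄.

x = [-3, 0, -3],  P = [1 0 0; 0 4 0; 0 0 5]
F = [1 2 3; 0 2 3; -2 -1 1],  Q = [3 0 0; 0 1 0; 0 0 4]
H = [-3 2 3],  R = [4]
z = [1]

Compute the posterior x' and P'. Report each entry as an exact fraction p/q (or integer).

x' = [-379/63, -320/63, -136/63]
P' = [3254/63 3292/63 1040/63; 3292/63 3545/63 916/63; 1040/63 916/63 446/63]

x̄ = F·x = [-12, -9, 3]
P̄ = F·P·Fᵀ + Q = [65 61 5; 61 62 7; 5 7 17]
y = z − H·x̄ = [-26]
S = H·P̄·Hᵀ + R = [252]
K = P̄·Hᵀ·S⁻¹ = [-29/126; -19/126; 25/126]
x' = x̄ + K·y = [-379/63, -320/63, -136/63]
P' = (I − K·H)·P̄ = [3254/63 3292/63 1040/63; 3292/63 3545/63 916/63; 1040/63 916/63 446/63]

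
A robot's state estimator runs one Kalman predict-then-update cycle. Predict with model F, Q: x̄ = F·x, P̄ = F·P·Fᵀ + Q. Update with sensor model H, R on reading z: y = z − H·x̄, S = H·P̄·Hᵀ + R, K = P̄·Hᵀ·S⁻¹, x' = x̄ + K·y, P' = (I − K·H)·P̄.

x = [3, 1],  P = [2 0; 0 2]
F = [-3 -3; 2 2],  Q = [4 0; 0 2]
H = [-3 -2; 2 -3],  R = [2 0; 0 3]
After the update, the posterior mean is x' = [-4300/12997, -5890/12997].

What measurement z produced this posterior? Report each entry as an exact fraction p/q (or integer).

x̄ = F·x = [-12, 8]
P̄ = F·P·Fᵀ + Q = [40 -24; -24 18]
S = H·P̄·Hᵀ + R = [146 -252; -252 613]
K = P̄·Hᵀ·S⁻¹ = [-2916/12997 2024/12997; -1818/12997 -2910/12997]
x' − x̄ = [151664/12997, -109866/12997] = K·y
y = (KᵀK)⁻¹·Kᵀ·(x' − x̄) = [-18, 49]
z = y + H·x̄ = [-18, 49] + [20, -48] = [2, 1]

z = [2, 1]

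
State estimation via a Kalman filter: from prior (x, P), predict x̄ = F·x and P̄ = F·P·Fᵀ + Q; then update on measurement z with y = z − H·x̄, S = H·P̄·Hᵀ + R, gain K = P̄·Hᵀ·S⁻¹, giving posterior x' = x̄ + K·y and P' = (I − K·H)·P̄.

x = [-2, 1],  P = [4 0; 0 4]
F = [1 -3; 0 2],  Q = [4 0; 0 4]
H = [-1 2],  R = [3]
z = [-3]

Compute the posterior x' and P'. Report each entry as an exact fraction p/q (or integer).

x̄ = F·x = [-5, 2]
P̄ = F·P·Fᵀ + Q = [44 -24; -24 20]
y = z − H·x̄ = [-12]
S = H·P̄·Hᵀ + R = [223]
K = P̄·Hᵀ·S⁻¹ = [-92/223; 64/223]
x' = x̄ + K·y = [-11/223, -322/223]
P' = (I − K·H)·P̄ = [1348/223 536/223; 536/223 364/223]

x' = [-11/223, -322/223]
P' = [1348/223 536/223; 536/223 364/223]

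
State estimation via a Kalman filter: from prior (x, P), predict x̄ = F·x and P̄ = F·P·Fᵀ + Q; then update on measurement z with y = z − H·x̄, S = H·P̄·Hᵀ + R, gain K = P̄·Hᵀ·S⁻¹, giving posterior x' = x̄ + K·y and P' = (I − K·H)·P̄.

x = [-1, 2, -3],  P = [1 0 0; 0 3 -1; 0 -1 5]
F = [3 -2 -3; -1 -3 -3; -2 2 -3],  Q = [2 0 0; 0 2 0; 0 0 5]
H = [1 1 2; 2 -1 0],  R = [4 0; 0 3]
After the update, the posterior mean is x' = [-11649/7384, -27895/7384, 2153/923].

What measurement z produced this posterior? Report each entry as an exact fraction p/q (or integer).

x̄ = F·x = [2, 4, 15]
P̄ = F·P·Fᵀ + Q = [56 45 27; 45 57 26; 27 26 78]
S = H·P̄·Hᵀ + R = [731 156; 156 104]
K = P̄·Hᵀ·S⁻¹ = [109/994 24797/51688; 209/994 99/51688; 167/497 -1517/6461]
x' − x̄ = [-26417/7384, -57431/7384, -11692/923] = K·y
y = (KᵀK)⁻¹·Kᵀ·(x' − x̄) = [-37, 1]
z = y + H·x̄ = [-37, 1] + [36, 0] = [-1, 1]

z = [-1, 1]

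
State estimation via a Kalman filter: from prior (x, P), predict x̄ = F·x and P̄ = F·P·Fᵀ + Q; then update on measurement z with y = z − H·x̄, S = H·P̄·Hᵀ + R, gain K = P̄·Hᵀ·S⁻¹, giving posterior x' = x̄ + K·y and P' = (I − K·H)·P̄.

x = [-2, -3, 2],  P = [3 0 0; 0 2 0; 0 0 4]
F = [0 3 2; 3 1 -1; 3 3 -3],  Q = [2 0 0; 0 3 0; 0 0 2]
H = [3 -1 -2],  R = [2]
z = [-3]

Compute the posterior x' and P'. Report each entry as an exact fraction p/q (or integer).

x' = [-4896/479, -2563/479, -10729/958]
P' = [9802/479 7094/479 11095/479; 7094/479 8532/479 6441/479; 11095/479 6441/479 27073/958]

x̄ = F·x = [-5, -11, -21]
P̄ = F·P·Fᵀ + Q = [36 -2 -6; -2 36 45; -6 45 83]
y = z − H·x̄ = [-41]
S = H·P̄·Hᵀ + R = [958]
K = P̄·Hᵀ·S⁻¹ = [61/479; -66/479; -229/958]
x' = x̄ + K·y = [-4896/479, -2563/479, -10729/958]
P' = (I − K·H)·P̄ = [9802/479 7094/479 11095/479; 7094/479 8532/479 6441/479; 11095/479 6441/479 27073/958]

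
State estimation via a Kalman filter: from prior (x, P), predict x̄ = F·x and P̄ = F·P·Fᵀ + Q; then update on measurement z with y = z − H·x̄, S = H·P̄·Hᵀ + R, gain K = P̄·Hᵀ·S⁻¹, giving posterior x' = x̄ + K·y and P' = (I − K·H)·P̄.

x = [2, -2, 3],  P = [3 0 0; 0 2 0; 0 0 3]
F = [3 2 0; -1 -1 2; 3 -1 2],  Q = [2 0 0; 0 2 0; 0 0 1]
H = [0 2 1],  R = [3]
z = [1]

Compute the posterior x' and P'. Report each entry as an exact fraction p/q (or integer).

x' = [119/47, -229/141, 674/141]
P' = [1736/47 -568/47 1133/47; -568/47 830/141 -1531/141; 1133/47 -1531/141 3218/141]

x̄ = F·x = [2, 6, 14]
P̄ = F·P·Fᵀ + Q = [37 -13 23; -13 19 5; 23 5 42]
y = z − H·x̄ = [-25]
S = H·P̄·Hᵀ + R = [141]
K = P̄·Hᵀ·S⁻¹ = [-1/47; 43/141; 52/141]
x' = x̄ + K·y = [119/47, -229/141, 674/141]
P' = (I − K·H)·P̄ = [1736/47 -568/47 1133/47; -568/47 830/141 -1531/141; 1133/47 -1531/141 3218/141]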